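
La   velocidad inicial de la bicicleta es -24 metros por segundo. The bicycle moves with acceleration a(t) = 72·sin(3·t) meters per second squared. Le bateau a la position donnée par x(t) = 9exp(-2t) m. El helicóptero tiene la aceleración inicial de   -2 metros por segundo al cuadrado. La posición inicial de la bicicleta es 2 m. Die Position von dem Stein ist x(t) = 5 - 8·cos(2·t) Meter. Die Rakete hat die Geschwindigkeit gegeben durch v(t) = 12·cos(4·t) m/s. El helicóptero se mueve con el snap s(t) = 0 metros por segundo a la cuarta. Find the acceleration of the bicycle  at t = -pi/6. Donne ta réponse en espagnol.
Usando a(t) = 72·sin(3·t) y sustituyendo t = -pi/6, encontramos a = -72.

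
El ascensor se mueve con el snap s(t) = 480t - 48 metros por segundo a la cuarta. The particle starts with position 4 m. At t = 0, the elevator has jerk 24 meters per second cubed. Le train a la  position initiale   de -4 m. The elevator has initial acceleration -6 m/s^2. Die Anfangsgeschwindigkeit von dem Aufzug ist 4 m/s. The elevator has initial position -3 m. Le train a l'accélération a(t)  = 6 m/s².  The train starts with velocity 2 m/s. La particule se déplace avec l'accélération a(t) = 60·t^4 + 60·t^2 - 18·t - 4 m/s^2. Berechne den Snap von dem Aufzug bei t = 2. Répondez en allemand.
Wir haben den Snap s(t) = 480·t - 48. Durch Einsetzen von t = 2: s(2) = 912.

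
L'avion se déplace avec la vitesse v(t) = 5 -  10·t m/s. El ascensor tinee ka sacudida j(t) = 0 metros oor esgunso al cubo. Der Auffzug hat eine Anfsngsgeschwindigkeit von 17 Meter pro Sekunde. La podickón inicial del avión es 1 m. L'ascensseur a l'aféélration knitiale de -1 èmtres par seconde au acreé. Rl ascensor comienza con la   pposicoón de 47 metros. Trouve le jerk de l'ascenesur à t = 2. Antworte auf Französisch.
En utilisant j(t) = 0 et en substituant t = 2, nous trouvons j = 0.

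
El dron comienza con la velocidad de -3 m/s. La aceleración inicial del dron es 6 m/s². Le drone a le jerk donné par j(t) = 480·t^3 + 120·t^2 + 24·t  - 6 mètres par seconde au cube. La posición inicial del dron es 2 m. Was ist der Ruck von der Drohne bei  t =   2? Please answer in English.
We have jerk j(t) = 480·t^3 + 120·t^2 + 24·t - 6. Substituting t = 2: j(2) = 4362.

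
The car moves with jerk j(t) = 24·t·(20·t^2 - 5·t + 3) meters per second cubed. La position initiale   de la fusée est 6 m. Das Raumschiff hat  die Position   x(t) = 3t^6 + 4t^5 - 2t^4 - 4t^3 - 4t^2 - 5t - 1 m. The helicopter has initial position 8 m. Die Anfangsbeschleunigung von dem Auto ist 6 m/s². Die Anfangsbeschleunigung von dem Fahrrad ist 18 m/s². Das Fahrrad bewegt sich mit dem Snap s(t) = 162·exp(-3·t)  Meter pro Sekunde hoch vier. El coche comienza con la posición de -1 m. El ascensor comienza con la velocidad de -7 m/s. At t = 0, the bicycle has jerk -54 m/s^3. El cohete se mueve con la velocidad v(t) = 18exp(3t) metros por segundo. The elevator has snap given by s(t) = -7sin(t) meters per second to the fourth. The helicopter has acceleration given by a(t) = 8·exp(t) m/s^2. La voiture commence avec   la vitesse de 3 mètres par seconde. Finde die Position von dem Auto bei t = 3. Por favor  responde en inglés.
Starting from jerk j(t) = 24·t·(20·t^2 - 5·t + 3), we take 3 antiderivatives. The integral of jerk is acceleration. Using a(0) = 6, we get a(t) = 120·t^4 - 40·t^3 + 36·t^2 + 6. The antiderivative of acceleration is velocity. Using v(0) = 3, we get v(t) = 24·t^5 - 10·t^4 + 12·t^3 + 6·t + 3. Integrating velocity and using the initial condition x(0) = -1, we get x(t) = 4·t^6 - 2·t^5 + 3·t^4 + 3·t^2 + 3·t - 1. Using x(t) = 4·t^6 - 2·t^5 + 3·t^4 + 3·t^2 + 3·t - 1 and substituting t = 3, we find x = 2708.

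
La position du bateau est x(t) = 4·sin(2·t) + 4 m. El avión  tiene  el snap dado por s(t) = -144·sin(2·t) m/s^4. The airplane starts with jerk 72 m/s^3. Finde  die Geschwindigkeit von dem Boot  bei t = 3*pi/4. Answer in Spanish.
Para resolver esto, necesitamos tomar 1 derivada de nuestra ecuación de la posición x(t) = 4·sin(2·t) + 4. Derivando la posición, obtenemos la velocidad: v(t) = 8·cos(2·t). Tenemos la velocidad v(t) = 8·cos(2·t). Sustituyendo t = 3*pi/4: v(3*pi/4) = 0.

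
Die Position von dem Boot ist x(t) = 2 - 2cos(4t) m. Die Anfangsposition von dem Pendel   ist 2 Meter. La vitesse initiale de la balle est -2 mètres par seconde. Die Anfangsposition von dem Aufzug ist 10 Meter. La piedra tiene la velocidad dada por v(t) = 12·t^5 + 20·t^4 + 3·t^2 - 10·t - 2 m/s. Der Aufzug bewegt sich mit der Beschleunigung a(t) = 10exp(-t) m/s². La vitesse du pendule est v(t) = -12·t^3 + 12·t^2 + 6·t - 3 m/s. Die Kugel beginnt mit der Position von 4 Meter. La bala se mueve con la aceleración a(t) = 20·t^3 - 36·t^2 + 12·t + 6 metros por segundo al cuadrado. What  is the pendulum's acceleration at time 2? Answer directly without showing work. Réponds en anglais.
At t = 2, a = -90.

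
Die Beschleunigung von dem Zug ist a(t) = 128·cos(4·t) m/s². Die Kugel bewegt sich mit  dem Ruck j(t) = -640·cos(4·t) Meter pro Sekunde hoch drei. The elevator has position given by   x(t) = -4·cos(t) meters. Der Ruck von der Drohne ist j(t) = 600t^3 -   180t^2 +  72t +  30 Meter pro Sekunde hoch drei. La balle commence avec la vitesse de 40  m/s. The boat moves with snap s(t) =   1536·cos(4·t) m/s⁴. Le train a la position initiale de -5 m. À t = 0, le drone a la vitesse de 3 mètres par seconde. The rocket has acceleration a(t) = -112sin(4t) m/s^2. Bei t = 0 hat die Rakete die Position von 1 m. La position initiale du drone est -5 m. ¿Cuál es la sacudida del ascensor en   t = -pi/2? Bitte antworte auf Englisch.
To solve this, we need to take 3 derivatives of our position equation x(t) = -4·cos(t). The derivative of position gives velocity: v(t) = 4·sin(t). Differentiating velocity, we get acceleration: a(t) = 4·cos(t). Taking d/dt of a(t), we find j(t) = -4·sin(t). We have jerk j(t) = -4·sin(t). Substituting t = -pi/2: j(-pi/2) = 4.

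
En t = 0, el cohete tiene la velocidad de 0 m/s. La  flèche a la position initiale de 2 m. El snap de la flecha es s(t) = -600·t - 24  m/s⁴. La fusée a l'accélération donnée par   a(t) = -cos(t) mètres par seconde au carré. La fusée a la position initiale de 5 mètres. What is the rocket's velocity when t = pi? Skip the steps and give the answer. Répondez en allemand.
Die Antwort ist 0.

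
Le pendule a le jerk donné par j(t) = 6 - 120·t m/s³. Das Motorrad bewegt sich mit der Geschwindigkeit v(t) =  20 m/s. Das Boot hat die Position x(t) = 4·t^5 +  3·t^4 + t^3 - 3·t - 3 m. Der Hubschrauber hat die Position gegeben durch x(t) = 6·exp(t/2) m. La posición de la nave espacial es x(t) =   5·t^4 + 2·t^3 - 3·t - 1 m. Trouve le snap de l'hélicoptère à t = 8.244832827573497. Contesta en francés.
Nous devons dériver notre équation de la position x(t) = 6·exp(t/2) 4 fois. En dérivant la position, nous obtenons la vitesse: v(t) = 3·exp(t/2). En dérivant la vitesse, nous obtenons l'accélération: a(t) = 3·exp(t/2)/2. En prenant d/dt de a(t), nous trouvons j(t) = 3·exp(t/2)/4. En dérivant le jerk, nous obtenons le snap: s(t) = 3·exp(t/2)/8. En utilisant s(t) = 3·exp(t/2)/8 et en substituant t = 8.244832827573497, nous trouvons s = 23.1405655255900.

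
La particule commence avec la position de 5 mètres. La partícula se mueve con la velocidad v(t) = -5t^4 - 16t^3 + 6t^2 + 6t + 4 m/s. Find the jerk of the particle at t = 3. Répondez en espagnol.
Partiendo de la velocidad v(t) = -5·t^4 - 16·t^3 + 6·t^2 + 6·t + 4, tomamos 2 derivadas. Tomando d/dt de v(t), encontramos a(t) = -20·t^3 - 48·t^2 + 12·t + 6. La derivada de la aceleración da la sacudida: j(t) = -60·t^2 - 96·t + 12. De la ecuación de la sacudida j(t) = -60·t^2 - 96·t + 12, sustituimos t = 3 para obtener j = -816.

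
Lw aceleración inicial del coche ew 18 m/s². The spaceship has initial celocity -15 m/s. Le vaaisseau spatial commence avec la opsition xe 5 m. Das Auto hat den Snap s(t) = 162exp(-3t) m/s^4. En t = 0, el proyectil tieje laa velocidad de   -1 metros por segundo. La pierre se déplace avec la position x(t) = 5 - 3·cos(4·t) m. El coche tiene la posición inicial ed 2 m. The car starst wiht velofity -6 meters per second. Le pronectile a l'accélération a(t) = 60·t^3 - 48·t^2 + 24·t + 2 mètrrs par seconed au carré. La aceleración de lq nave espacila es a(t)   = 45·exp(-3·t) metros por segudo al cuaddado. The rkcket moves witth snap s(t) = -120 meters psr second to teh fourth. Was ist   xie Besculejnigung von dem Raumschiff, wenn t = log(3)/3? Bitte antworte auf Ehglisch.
From the given acceleration equation a(t) = 45·exp(-3·t), we substitute t = log(3)/3 to get a = 15.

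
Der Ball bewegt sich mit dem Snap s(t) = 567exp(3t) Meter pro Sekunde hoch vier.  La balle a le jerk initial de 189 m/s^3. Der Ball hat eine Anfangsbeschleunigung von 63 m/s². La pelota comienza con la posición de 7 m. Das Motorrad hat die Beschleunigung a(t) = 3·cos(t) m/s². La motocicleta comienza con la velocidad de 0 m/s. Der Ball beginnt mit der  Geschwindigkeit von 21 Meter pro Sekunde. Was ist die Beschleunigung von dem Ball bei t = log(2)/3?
Ausgehend von dem Snap s(t) = 567·exp(3·t), nehmen wir 2 Stammfunktionen. Die Stammfunktion von dem Snap ist der Ruck. Mit j(0) = 189 erhalten wir j(t) = 189·exp(3·t). Durch Integration von dem Ruck und Verwendung der Anfangsbedingung a(0) = 63, erhalten wir a(t) = 63·exp(3·t). Wir haben die Beschleunigung a(t) = 63·exp(3·t). Durch Einsetzen von t = log(2)/3: a(log(2)/3) = 126.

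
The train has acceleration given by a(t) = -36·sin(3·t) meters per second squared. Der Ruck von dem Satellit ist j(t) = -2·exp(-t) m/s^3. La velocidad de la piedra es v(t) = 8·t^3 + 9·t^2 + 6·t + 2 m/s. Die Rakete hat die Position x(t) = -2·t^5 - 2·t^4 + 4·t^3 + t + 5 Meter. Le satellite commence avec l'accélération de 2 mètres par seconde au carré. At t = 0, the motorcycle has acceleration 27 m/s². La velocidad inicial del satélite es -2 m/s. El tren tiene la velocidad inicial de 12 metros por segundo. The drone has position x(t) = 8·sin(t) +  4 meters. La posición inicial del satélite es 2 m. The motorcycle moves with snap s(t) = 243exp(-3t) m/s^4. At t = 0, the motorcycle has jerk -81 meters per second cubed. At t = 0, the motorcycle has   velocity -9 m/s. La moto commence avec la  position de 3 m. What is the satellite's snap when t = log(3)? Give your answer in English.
Starting from jerk j(t) = -2·exp(-t), we take 1 derivative. Differentiating jerk, we get snap: s(t) = 2·exp(-t). From the given snap equation s(t) = 2·exp(-t), we substitute t = log(3) to get s = 2/3.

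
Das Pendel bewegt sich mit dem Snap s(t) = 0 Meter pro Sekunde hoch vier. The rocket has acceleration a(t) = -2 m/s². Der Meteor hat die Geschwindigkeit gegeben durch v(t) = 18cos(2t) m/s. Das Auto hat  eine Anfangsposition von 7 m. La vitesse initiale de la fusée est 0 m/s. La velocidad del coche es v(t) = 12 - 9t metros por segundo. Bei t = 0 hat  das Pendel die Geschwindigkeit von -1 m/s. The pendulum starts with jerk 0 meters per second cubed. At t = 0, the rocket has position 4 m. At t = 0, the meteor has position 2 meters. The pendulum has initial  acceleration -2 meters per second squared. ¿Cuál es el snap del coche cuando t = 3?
Partiendo de la velocidad v(t) = 12 - 9·t, tomamos 3 derivadas. Derivando la velocidad, obtenemos la aceleración: a(t) = -9. La derivada de la aceleración da la sacudida: j(t) = 0. La derivada de la sacudida da el snap: s(t) = 0. De la ecuación del snap s(t) = 0, sustituimos t = 3 para obtener s = 0.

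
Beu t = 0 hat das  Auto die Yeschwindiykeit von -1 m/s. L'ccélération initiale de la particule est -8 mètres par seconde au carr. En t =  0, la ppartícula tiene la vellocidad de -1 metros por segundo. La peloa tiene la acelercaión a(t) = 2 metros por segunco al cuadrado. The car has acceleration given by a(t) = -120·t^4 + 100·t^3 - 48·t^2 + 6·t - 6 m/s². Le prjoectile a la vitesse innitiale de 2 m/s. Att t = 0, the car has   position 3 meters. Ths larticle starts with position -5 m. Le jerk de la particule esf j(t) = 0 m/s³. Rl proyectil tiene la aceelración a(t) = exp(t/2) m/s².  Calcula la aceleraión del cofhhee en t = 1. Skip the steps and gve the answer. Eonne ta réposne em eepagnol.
La aceleración en t = 1 es a = -68.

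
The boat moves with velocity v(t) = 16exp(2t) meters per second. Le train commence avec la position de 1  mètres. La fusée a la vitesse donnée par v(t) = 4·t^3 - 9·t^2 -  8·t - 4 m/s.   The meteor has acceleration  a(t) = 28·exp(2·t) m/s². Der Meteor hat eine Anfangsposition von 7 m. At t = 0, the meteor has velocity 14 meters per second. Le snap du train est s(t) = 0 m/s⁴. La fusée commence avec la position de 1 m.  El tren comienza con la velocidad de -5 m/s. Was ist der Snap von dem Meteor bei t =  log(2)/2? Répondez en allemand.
Wir müssen unsere Gleichung für die Beschleunigung a(t) = 28·exp(2·t) 2-mal ableiten. Durch Ableiten von der Beschleunigung erhalten wir den Ruck: j(t) = 56·exp(2·t). Die Ableitung von dem Ruck ergibt den Snap: s(t) = 112·exp(2·t). Aus der Gleichung für den Snap s(t) = 112·exp(2·t), setzen wir t = log(2)/2 ein und erhalten s = 224.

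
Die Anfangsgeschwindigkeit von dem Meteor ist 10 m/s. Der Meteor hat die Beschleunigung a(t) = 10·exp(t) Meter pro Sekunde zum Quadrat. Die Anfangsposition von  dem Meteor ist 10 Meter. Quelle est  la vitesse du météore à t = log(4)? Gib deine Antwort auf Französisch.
Nous devons intégrer notre équation de l'accélération a(t) = 10·exp(t) 1 fois. En prenant ∫a(t)dt et en appliquant v(0) = 10, nous trouvons v(t) = 10·exp(t). Nous avons la vitesse v(t) = 10·exp(t). En substituant t = log(4): v(log(4)) = 40.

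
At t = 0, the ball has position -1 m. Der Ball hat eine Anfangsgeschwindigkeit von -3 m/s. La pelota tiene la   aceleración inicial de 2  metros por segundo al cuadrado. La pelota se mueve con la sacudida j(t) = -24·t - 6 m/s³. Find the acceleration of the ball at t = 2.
We must find the antiderivative of our jerk equation j(t) = -24·t - 6 1 time. The integral of jerk is acceleration. Using a(0) = 2, we get a(t) = -12·t^2 - 6·t + 2. From the given acceleration equation a(t) = -12·t^2 - 6·t + 2, we substitute t = 2 to get a = -58.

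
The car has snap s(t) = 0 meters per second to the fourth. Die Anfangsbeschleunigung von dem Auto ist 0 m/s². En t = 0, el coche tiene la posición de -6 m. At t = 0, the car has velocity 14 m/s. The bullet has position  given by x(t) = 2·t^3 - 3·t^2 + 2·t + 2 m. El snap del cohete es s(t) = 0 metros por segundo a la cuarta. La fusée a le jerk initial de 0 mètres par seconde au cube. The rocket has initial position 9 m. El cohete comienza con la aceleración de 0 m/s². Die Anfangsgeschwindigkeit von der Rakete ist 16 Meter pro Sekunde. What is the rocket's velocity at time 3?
Starting from snap s(t) = 0, we take 3 integrals. The integral of snap, with j(0) = 0, gives jerk: j(t) = 0. Finding the integral of j(t) and using a(0) = 0: a(t) = 0. Integrating acceleration and using the initial condition v(0) = 16, we get v(t) = 16. From the given velocity equation v(t) = 16, we substitute t = 3 to get v = 16.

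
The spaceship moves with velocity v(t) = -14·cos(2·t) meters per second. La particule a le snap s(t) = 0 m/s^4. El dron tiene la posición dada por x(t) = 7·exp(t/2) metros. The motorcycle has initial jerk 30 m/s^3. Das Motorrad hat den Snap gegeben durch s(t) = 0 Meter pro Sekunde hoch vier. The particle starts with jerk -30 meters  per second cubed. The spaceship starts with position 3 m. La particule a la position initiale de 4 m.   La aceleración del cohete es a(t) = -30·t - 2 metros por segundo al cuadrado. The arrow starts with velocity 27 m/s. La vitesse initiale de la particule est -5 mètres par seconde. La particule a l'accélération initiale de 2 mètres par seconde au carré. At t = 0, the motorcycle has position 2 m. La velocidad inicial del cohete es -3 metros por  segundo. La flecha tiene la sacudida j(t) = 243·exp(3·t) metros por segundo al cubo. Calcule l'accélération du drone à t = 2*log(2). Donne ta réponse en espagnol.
Debemos derivar nuestra ecuación de la posición x(t) = 7·exp(t/2) 2 veces. Derivando la posición, obtenemos la velocidad: v(t) = 7·exp(t/2)/2. Tomando d/dt de v(t), encontramos a(t) = 7·exp(t/2)/4. Tenemos la aceleración a(t) = 7·exp(t/2)/4. Sustituyendo t = 2*log(2): a(2*log(2)) = 7/2.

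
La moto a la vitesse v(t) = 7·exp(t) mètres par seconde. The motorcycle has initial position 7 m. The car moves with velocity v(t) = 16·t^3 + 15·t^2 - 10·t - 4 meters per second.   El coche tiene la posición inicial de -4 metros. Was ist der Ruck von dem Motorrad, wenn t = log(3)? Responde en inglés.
To solve this, we need to take 2 derivatives of our velocity equation v(t) = 7·exp(t). Differentiating velocity, we get acceleration: a(t) = 7·exp(t). Differentiating acceleration, we get jerk: j(t) = 7·exp(t). Using j(t) = 7·exp(t) and substituting t = log(3), we find j = 21.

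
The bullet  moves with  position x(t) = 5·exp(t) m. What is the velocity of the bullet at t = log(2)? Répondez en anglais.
We must differentiate our position equation x(t) = 5·exp(t) 1 time. Taking d/dt of x(t), we find v(t) = 5·exp(t). From the given velocity equation v(t) = 5·exp(t), we substitute t = log(2) to get v = 10.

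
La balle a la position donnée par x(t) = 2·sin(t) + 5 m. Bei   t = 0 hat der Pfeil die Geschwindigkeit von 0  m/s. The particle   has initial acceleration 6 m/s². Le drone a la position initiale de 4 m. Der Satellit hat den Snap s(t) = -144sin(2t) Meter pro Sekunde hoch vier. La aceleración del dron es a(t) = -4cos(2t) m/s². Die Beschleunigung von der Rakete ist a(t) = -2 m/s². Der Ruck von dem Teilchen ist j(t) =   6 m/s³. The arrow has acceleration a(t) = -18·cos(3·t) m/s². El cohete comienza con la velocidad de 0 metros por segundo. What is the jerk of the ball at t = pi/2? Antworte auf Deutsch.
Wir müssen unsere Gleichung für die Position x(t) = 2·sin(t) + 5 3-mal ableiten. Durch Ableiten von der Position erhalten wir die Geschwindigkeit: v(t) = 2·cos(t). Mit d/dt von v(t) finden wir a(t) = -2·sin(t). Durch Ableiten von der Beschleunigung erhalten wir den Ruck: j(t) = -2·cos(t). Mit j(t) = -2·cos(t) und Einsetzen von t = pi/2, finden wir j = 0.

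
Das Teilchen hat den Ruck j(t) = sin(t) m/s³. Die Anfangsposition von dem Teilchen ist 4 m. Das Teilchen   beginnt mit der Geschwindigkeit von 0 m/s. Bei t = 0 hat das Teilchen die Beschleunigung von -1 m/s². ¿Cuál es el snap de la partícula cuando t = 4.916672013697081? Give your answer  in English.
We must differentiate our jerk equation j(t) = sin(t) 1 time. Taking d/dt of j(t), we find s(t) = cos(t). From the given snap equation s(t) = cos(t), we substitute t = 4.916672013697081 to get s = 0.202865153532924.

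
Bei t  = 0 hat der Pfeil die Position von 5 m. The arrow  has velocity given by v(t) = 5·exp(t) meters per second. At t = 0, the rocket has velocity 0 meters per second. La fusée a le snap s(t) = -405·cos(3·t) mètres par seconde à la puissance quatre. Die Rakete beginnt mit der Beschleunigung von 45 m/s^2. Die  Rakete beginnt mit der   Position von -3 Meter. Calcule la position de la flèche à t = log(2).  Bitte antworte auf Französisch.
Nous devons intégrer notre équation de la vitesse v(t) = 5·exp(t) 1 fois. L'intégrale de la vitesse, avec x(0) = 5, donne la position: x(t) = 5·exp(t). De l'équation de la position x(t) = 5·exp(t), nous substituons t = log(2) pour obtenir x = 10.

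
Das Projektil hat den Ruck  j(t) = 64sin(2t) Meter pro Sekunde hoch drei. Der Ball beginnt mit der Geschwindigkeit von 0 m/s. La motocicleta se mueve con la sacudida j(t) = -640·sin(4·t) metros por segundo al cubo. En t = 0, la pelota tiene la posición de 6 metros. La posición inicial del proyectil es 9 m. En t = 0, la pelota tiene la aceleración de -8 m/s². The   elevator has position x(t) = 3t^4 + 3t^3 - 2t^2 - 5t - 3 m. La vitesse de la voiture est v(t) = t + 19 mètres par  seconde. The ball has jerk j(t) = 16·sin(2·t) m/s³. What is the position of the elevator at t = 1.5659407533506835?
From the given position equation x(t) = 3·t^4 + 3·t^3 - 2·t^2 - 5·t - 3, we substitute t = 1.5659407533506835 to get x = 13.8252358844606.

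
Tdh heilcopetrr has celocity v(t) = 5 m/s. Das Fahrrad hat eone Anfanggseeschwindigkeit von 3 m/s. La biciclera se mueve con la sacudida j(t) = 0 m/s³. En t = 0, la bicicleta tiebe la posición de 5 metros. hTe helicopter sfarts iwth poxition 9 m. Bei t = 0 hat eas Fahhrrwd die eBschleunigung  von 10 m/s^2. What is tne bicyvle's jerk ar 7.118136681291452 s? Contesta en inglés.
Using j(t) = 0 and substituting t = 7.118136681291452, we find j = 0.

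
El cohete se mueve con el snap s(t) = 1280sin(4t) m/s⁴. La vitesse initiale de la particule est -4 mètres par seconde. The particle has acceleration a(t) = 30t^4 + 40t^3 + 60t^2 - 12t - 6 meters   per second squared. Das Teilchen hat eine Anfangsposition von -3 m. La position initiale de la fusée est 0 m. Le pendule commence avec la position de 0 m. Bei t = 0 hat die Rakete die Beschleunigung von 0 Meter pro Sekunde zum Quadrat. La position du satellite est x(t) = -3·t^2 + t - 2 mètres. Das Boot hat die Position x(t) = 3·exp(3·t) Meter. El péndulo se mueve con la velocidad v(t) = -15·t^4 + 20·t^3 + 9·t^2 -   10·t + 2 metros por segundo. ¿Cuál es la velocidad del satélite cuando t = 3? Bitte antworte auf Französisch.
En partant de la position x(t) = -3·t^2 + t - 2, nous prenons 1 dérivée. En dérivant la position, nous obtenons la vitesse: v(t) = 1 - 6·t. En utilisant v(t) = 1 - 6·t et en substituant t = 3, nous trouvons v = -17.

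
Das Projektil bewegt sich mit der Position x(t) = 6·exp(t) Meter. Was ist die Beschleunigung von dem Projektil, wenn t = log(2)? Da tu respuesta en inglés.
To solve this, we need to take 2 derivatives of our position equation x(t) = 6·exp(t). Taking d/dt of x(t), we find v(t) = 6·exp(t). Differentiating velocity, we get acceleration: a(t) = 6·exp(t). From the given acceleration equation a(t) = 6·exp(t), we substitute t = log(2) to get a = 12.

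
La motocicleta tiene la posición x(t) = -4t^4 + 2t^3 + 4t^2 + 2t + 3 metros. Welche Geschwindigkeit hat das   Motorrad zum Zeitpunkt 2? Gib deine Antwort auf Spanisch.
Partiendo de la posición x(t) = -4·t^4 + 2·t^3 + 4·t^2 + 2·t + 3, tomamos 1 derivada. Derivando la posición, obtenemos la velocidad: v(t) = -16·t^3 + 6·t^2 + 8·t + 2. Tenemos la velocidad v(t) = -16·t^3 + 6·t^2 + 8·t + 2. Sustituyendo t = 2: v(2) = -86.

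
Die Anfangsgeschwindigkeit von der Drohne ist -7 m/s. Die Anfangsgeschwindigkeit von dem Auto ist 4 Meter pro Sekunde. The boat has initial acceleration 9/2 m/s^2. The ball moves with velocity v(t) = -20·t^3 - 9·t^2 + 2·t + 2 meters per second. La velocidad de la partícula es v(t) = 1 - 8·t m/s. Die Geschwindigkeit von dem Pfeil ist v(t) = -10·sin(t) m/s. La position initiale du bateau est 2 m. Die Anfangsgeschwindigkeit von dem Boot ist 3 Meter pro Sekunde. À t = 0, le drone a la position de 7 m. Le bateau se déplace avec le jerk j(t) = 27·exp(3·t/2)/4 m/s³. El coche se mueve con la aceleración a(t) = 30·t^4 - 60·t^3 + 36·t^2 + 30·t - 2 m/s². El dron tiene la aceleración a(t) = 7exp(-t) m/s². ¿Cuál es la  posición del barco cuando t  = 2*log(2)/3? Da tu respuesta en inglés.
Starting from jerk j(t) = 27·exp(3·t/2)/4, we take 3 antiderivatives. Taking ∫j(t)dt and applying a(0) = 9/2, we find a(t) = 9·exp(3·t/2)/2. The antiderivative of acceleration, with v(0) = 3, gives velocity: v(t) = 3·exp(3·t/2). The antiderivative of velocity, with x(0) = 2, gives position: x(t) = 2·exp(3·t/2). We have position x(t) = 2·exp(3·t/2). Substituting t = 2*log(2)/3: x(2*log(2)/3) = 4.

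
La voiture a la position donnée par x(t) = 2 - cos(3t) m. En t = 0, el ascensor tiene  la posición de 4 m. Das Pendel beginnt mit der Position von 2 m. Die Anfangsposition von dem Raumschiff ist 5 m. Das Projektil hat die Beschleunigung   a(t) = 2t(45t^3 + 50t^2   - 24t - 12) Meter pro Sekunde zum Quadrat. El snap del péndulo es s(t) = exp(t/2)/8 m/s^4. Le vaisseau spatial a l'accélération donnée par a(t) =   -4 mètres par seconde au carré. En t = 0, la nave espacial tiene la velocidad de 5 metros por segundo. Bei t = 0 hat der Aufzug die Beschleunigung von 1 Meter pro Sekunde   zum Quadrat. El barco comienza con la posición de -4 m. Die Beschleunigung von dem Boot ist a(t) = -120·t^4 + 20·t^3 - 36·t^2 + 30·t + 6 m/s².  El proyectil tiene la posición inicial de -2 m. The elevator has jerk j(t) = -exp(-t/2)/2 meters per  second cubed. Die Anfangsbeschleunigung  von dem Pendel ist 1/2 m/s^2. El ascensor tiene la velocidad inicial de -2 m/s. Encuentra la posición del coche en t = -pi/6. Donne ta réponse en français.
De l'équation de la position x(t) = 2 - cos(3·t), nous substituons t = -pi/6 pour obtenir x = 2.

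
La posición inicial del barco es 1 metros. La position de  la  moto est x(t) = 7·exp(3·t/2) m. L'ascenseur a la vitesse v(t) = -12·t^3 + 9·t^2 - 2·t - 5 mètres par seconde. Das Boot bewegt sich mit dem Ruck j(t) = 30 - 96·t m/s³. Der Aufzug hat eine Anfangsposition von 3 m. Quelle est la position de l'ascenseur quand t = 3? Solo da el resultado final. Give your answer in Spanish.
La posición en t = 3 es x = -183.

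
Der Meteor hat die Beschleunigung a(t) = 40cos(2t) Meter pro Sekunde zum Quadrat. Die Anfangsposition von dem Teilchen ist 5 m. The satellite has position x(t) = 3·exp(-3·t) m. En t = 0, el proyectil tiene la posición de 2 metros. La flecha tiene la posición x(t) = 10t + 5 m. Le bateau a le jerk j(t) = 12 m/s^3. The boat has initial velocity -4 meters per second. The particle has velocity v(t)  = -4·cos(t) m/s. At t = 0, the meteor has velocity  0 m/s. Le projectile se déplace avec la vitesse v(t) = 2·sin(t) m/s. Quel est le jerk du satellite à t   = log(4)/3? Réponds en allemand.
Ausgehend von der Position x(t) = 3·exp(-3·t), nehmen wir 3 Ableitungen. Durch Ableiten von der Position erhalten wir die Geschwindigkeit: v(t) = -9·exp(-3·t). Mit d/dt von v(t) finden wir a(t) = 27·exp(-3·t). Die Ableitung von der Beschleunigung ergibt den Ruck: j(t) = -81·exp(-3·t). Aus der Gleichung für den Ruck j(t) = -81·exp(-3·t), setzen wir t = log(4)/3 ein und erhalten j = -81/4.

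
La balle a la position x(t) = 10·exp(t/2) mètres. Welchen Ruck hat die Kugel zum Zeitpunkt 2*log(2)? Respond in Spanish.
Partiendo de la posición x(t) = 10·exp(t/2), tomamos 3 derivadas. Derivando la posición, obtenemos la velocidad: v(t) = 5·exp(t/2). Tomando d/dt de v(t), encontramos a(t) = 5·exp(t/2)/2. Tomando d/dt de a(t), encontramos j(t) = 5·exp(t/2)/4. De la ecuación de la sacudida j(t) = 5·exp(t/2)/4, sustituimos t = 2*log(2) para obtener j = 5/2.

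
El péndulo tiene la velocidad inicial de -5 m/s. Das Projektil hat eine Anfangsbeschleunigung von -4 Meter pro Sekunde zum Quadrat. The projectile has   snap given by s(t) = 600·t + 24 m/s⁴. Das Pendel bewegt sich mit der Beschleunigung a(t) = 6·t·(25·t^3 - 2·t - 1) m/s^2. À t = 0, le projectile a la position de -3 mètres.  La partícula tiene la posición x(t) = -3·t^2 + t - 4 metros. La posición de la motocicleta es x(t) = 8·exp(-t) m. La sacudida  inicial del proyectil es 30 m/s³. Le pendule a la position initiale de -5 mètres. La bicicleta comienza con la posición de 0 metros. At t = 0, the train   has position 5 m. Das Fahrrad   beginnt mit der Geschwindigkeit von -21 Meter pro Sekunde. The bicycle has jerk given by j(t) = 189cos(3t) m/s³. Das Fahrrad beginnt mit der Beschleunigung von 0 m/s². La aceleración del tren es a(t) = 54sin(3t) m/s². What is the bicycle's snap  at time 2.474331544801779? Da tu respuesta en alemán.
Ausgehend von dem Ruck j(t) = 189·cos(3·t), nehmen wir 1 Ableitung. Mit d/dt von j(t) finden wir s(t) = -567·sin(3·t). Wir haben den Snap s(t) = -567·sin(3·t). Durch Einsetzen von t = 2.474331544801779: s(2.474331544801779) = -515.150036179970.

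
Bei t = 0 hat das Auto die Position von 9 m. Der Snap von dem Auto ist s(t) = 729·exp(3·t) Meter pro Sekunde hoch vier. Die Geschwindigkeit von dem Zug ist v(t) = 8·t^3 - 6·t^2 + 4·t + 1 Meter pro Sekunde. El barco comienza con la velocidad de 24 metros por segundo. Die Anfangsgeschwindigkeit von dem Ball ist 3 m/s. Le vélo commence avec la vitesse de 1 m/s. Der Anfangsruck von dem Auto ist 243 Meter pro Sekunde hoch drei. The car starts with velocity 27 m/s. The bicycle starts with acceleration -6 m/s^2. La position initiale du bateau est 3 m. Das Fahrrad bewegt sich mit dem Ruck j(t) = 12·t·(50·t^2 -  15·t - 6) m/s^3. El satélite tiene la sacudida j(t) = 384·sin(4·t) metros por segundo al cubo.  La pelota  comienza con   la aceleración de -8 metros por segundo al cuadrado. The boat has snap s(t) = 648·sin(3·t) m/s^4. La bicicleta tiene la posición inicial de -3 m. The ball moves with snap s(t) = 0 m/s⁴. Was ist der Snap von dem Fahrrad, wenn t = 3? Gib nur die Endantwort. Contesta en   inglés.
s(3) = 15048.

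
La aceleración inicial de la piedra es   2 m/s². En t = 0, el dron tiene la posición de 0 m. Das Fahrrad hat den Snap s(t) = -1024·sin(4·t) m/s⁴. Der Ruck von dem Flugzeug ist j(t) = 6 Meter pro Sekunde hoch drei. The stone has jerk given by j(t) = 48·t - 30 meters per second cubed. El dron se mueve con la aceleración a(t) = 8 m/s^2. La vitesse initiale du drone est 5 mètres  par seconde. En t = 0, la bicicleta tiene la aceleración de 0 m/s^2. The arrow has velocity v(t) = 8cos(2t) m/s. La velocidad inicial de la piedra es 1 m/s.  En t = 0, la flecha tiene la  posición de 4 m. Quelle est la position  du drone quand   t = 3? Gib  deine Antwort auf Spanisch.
Para resolver esto, necesitamos tomar 2 antiderivadas de nuestra ecuación de la aceleración a(t) = 8. Integrando la aceleración y usando la condición inicial v(0) = 5, obtenemos v(t) = 8·t + 5. La antiderivada de la velocidad, con x(0) = 0, da la posición: x(t) = 4·t^2 + 5·t. Tenemos la posición x(t) = 4·t^2 + 5·t. Sustituyendo t = 3: x(3) = 51.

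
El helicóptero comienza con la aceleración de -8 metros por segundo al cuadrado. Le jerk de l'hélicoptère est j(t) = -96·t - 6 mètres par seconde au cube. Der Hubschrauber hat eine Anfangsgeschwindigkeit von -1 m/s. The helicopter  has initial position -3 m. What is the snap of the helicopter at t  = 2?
Starting from jerk j(t) = -96·t - 6, we take 1 derivative. The derivative of jerk gives snap: s(t) = -96. Using s(t) = -96 and substituting t = 2, we find s = -96.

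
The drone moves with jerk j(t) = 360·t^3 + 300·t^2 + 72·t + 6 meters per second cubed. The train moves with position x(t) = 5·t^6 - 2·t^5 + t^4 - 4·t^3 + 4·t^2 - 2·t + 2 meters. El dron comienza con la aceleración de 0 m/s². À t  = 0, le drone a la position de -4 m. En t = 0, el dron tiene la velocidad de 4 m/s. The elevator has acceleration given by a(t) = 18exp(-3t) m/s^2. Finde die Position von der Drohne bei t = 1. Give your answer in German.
Um dies zu lösen, müssen wir 3 Stammfunktionen unserer Gleichung für den Ruck j(t) = 360·t^3 + 300·t^2 + 72·t + 6 finden. Durch Integration von dem Ruck und Verwendung der Anfangsbedingung a(0) = 0, erhalten wir a(t) = 2·t·(45·t^3 + 50·t^2 + 18·t + 3). Mit ∫a(t)dt und Anwendung von v(0) = 4, finden wir v(t) = 18·t^5 + 25·t^4 + 12·t^3 + 3·t^2 + 4. Mit ∫v(t)dt und Anwendung von x(0) = -4, finden wir x(t) = 3·t^6 + 5·t^5 + 3·t^4 + t^3 + 4·t - 4. Aus der Gleichung für die Position x(t) = 3·t^6 + 5·t^5 + 3·t^4 + t^3 + 4·t - 4, setzen wir t = 1 ein und erhalten x = 12.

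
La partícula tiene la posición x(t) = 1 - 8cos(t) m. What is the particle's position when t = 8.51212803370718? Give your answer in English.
From the given position equation x(t) = 1 - 8·cos(t), we substitute t = 8.51212803370718 to get x = 5.89321175773559.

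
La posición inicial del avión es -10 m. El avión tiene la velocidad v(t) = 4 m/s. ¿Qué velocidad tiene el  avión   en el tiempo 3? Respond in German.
Wir haben die Geschwindigkeit v(t) = 4. Durch Einsetzen von t = 3: v(3) = 4.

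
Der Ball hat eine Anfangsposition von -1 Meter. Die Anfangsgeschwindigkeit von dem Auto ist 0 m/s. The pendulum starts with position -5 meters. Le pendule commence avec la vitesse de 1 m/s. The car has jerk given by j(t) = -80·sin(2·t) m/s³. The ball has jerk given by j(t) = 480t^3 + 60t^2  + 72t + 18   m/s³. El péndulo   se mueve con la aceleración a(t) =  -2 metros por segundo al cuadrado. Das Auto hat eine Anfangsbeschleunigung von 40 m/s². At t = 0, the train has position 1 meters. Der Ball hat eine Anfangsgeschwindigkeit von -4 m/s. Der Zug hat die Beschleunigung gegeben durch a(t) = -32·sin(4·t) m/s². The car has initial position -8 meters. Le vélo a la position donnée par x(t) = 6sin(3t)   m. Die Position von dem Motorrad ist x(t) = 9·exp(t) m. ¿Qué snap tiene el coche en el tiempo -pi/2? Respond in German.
Um dies zu lösen, müssen wir 1 Ableitung unserer Gleichung für den Ruck j(t) = -80·sin(2·t) nehmen. Mit d/dt von j(t) finden wir s(t) = -160·cos(2·t). Aus der Gleichung für den Snap s(t) = -160·cos(2·t), setzen wir t = -pi/2 ein und erhalten s = 160.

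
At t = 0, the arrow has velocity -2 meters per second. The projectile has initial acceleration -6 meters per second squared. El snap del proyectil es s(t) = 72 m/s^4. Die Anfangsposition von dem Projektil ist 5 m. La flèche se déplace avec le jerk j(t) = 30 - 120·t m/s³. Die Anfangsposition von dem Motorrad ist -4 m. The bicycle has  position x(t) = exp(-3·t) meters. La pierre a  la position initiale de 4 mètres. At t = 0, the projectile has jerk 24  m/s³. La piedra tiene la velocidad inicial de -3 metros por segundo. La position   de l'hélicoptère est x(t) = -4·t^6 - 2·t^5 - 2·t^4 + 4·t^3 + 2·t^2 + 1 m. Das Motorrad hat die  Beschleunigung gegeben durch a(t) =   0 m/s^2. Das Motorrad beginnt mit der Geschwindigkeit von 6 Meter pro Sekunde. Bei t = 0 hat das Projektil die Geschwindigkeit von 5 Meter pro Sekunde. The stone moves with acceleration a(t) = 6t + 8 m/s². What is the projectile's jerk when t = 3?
To find the answer, we compute 1 integral of s(t) = 72. Finding the antiderivative of s(t) and using j(0) = 24: j(t) = 72·t + 24. We have jerk j(t) = 72·t + 24. Substituting t = 3: j(3) = 240.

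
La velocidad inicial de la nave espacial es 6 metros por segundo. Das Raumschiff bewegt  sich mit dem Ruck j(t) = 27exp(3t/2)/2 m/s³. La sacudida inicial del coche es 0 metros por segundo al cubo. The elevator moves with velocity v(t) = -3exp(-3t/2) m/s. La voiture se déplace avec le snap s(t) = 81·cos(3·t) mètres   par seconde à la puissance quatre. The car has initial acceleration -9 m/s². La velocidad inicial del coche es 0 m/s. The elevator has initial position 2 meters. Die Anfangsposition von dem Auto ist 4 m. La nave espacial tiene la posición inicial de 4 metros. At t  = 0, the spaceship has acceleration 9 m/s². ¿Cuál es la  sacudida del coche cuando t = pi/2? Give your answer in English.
To solve this, we need to take 1 integral of our snap equation s(t) = 81·cos(3·t). The integral of snap, with j(0) = 0, gives jerk: j(t) = 27·sin(3·t). We have jerk j(t) = 27·sin(3·t). Substituting t = pi/2: j(pi/2) = -27.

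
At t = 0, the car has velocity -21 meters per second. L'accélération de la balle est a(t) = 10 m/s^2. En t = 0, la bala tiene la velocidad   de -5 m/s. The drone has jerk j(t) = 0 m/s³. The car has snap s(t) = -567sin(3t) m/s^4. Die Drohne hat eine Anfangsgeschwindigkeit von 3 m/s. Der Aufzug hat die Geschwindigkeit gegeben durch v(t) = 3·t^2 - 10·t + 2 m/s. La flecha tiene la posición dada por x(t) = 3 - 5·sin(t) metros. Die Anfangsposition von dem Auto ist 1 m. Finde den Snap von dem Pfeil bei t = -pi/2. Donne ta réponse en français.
Nous devons dériver notre équation de la position x(t) = 3 - 5·sin(t) 4 fois. En prenant d/dt de x(t), nous trouvons v(t) = -5·cos(t). La dérivée de la vitesse donne l'accélération: a(t) = 5·sin(t). En prenant d/dt de a(t), nous trouvons j(t) = 5·cos(t). La dérivée du jerk donne le snap: s(t) = -5·sin(t). En utilisant s(t) = -5·sin(t) et en substituant t = -pi/2, nous trouvons s = 5.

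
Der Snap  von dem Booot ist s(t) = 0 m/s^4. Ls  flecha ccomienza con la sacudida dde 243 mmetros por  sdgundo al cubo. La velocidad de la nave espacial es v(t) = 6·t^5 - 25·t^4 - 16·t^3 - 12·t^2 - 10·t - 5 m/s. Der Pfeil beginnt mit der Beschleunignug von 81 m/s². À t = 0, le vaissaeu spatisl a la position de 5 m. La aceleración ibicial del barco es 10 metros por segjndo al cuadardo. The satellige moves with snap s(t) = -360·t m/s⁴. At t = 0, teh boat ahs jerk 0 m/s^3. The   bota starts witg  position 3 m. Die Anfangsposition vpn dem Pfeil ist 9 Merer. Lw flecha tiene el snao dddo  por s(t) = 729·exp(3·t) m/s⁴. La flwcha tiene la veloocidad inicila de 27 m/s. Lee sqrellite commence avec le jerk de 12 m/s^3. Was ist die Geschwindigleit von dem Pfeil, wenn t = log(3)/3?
Um dies zu lösen, müssen wir 3 Integrale unserer Gleichung für den Snap s(t) = 729·exp(3·t) finden. Durch Integration von dem Snap und Verwendung der Anfangsbedingung j(0) = 243, erhalten wir j(t) = 243·exp(3·t). Die Stammfunktion von dem Ruck ist die Beschleunigung. Mit a(0) = 81 erhalten wir a(t) = 81·exp(3·t). Das Integral von der Beschleunigung, mit v(0) = 27, ergibt die Geschwindigkeit: v(t) = 27·exp(3·t). Aus der Gleichung für die Geschwindigkeit v(t) = 27·exp(3·t), setzen wir t = log(3)/3 ein und erhalten v = 81.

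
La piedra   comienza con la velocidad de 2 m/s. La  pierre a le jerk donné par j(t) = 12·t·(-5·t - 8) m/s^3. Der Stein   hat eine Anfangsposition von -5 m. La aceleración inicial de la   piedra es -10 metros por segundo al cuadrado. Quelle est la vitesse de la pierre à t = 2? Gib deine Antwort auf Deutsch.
Wir müssen unsere Gleichung für den Ruck j(t) = 12·t·(-5·t - 8) 2-mal integrieren. Die Stammfunktion von dem Ruck, mit a(0) = -10, ergibt die Beschleunigung: a(t) = -20·t^3 - 48·t^2 - 10. Mit ∫a(t)dt und Anwendung von v(0) = 2, finden wir v(t) = -5·t^4 - 16·t^3 - 10·t + 2. Mit v(t) = -5·t^4 - 16·t^3 - 10·t + 2 und Einsetzen von t = 2, finden wir v = -226.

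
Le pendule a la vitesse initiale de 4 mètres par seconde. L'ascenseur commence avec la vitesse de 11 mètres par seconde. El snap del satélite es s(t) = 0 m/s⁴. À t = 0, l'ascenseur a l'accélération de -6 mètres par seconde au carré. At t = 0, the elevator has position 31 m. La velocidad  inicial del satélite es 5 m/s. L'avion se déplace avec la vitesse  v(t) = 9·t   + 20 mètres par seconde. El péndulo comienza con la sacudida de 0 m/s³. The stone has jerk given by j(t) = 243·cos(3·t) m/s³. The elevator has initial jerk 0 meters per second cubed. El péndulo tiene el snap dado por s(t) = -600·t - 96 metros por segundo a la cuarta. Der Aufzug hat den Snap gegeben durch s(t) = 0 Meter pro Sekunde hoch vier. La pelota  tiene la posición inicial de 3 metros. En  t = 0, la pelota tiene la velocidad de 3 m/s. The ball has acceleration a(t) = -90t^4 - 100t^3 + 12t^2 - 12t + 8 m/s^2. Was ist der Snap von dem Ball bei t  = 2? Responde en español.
Partiendo de la aceleración a(t) = -90·t^4 - 100·t^3 + 12·t^2 - 12·t + 8, tomamos 2 derivadas. Tomando d/dt de a(t), encontramos j(t) = -360·t^3 - 300·t^2 + 24·t - 12. La derivada de la sacudida da el snap: s(t) = -1080·t^2 - 600·t + 24. Usando s(t) = -1080·t^2 - 600·t + 24 y sustituyendo t = 2, encontramos s = -5496.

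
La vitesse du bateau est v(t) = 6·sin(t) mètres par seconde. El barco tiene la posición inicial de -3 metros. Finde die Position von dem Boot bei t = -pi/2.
Wir müssen das Integral unserer Gleichung für die Geschwindigkeit v(t) = 6·sin(t) 1-mal finden. Die Stammfunktion von der Geschwindigkeit ist die Position. Mit x(0) = -3 erhalten wir x(t) = 3 - 6·cos(t). Mit x(t) = 3 - 6·cos(t) und Einsetzen von t = -pi/2, finden wir x = 3.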